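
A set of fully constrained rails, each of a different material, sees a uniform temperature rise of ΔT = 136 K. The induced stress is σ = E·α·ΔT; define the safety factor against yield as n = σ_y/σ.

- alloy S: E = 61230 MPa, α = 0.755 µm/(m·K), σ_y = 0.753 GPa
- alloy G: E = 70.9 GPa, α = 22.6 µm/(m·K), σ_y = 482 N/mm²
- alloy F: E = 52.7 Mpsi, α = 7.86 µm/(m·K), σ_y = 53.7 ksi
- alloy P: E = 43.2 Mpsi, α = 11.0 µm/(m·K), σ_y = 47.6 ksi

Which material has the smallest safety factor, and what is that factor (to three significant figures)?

alloy P, n = 0.737

Converting E to GPa, α to ×10⁻⁶/K, σ_y to MPa, then σ and n for each:
  alloy S: E = 61.23, α = 0.755, σ_y = 753.0 → σ = 6.29 MPa, n = 120
  alloy G: E = 70.90, α = 22.6, σ_y = 482.0 → σ = 218 MPa, n = 2.21
  alloy F: E = 363.4, α = 7.86, σ_y = 370.2 → σ = 388 MPa, n = 0.953
  alloy P: E = 297.9, α = 11.0, σ_y = 328.2 → σ = 446 MPa, n = 0.737
The minimum is alloy P at n = 0.737.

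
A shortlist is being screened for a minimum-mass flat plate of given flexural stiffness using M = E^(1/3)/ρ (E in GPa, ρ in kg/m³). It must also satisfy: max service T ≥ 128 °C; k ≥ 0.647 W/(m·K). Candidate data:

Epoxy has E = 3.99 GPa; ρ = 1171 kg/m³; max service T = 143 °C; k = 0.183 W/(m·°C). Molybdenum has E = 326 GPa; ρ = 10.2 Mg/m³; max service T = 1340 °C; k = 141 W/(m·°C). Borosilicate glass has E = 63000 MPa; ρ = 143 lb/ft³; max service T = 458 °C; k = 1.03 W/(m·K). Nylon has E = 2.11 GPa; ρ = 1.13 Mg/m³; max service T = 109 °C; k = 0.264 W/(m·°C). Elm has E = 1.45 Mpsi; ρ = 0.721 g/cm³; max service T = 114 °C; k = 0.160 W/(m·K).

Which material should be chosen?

borosilicate glass

Screen on constraints: max service T ≥ 128 °C; k ≥ 0.647 W/(m·K). Survivors: molybdenum, borosilicate glass.
Normalizing units and computing the index:
  molybdenum: E = 326.0 GPa, ρ = 10200 kg/m³
  borosilicate glass: E = 63.00 GPa, ρ = 2291 kg/m³
  borosilicate glass: M = 1.74×10⁻³
  molybdenum: M = 0.675×10⁻³
Highest index: borosilicate glass.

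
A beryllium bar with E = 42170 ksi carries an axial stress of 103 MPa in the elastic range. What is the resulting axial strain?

3.54×10⁻⁴

E = 42170 ksi = 290.8 GPa = 290800 MPa.
ε = σ/E = 103 / 290800 = 3.54×10⁻⁴.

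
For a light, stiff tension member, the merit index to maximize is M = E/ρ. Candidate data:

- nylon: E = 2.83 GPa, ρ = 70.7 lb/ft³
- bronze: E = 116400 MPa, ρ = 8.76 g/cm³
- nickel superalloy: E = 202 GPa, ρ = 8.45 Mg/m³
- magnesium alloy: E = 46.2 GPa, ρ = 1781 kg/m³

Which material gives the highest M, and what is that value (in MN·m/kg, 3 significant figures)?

magnesium alloy, M = 25.9 MN·m/kg

After converting to SI:
  nylon: E = 2.830 GPa, ρ = 1133 kg/m³
  bronze: E = 116.4 GPa, ρ = 8760 kg/m³
  nickel superalloy: E = 202.0 GPa, ρ = 8450 kg/m³
  magnesium alloy: E = 46.20 GPa, ρ = 1781 kg/m³
  magnesium alloy: M = 25.9 MN·m/kg
  nickel superalloy: M = 23.9 MN·m/kg
  bronze: M = 13.3 MN·m/kg
  nylon: M = 2.50 MN·m/kg
Magnesium alloy has the largest M.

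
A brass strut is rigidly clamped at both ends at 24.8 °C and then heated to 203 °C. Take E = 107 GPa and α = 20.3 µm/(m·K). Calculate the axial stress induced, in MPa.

387 MPa

ΔT = 178.2 K. Constrained thermal stress σ = E·α·ΔT = 107.0×10³ MPa × 20.3×10⁻⁶ × 178.2 = 387 MPa (compressive).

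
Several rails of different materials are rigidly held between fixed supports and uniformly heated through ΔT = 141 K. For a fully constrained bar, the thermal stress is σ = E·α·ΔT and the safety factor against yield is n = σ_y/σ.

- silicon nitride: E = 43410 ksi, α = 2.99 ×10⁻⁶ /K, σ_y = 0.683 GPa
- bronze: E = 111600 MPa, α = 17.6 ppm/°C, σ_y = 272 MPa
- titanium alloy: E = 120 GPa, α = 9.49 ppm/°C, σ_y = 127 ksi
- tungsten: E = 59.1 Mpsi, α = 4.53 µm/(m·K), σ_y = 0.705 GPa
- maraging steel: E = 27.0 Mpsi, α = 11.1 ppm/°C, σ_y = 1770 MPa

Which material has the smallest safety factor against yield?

With everything in SI (GPa, ×10⁻⁶/K, MPa):
  silicon nitride: E = 299.3, α = 2.99, σ_y = 683.0 → σ = 126 MPa, n = 5.41
  bronze: E = 111.6, α = 17.6, σ_y = 272.0 → σ = 277 MPa, n = 0.982
  titanium alloy: E = 120.0, α = 9.49, σ_y = 875.6 → σ = 161 MPa, n = 5.45
  tungsten: E = 407.5, α = 4.53, σ_y = 705.0 → σ = 260 MPa, n = 2.71
  maraging steel: E = 186.2, α = 11.1, σ_y = 1770 → σ = 291 MPa, n = 6.08
Smallest n: bronze with n = 0.982.

bronze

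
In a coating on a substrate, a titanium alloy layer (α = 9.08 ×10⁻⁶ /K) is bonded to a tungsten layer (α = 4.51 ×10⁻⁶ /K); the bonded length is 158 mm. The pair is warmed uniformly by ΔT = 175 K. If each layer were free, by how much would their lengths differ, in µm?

126 µm

Δα = |9.08 − 4.51|×10⁻⁶/K = 4.57×10⁻⁶/K.
ΔL_mismatch = Δα·L·ΔT = 4.57×10⁻⁶ × 158.0 mm × 175.0 K = 126 µm.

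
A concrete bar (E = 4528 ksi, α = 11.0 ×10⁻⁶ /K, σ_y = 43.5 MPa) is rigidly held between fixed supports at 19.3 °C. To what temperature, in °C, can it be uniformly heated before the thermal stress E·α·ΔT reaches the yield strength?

E = 4528 ksi = 31.22 GPa.
E·α·ΔT = 43.50 MPa ⇒ ΔT = 43.50 / (31.22×10³ × 11.0×10⁻⁶) = 126.7 K.
T = 19.3 + 126.7 = 146.0 °C.

146 °C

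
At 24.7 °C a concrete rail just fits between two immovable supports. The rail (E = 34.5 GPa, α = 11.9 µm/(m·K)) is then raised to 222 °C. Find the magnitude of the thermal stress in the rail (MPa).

ΔT = 197.3 K. Constrained thermal stress σ = E·α·ΔT = 34.50×10³ MPa × 11.9×10⁻⁶ × 197.3 = 81.0 MPa (compressive).

81.0 MPa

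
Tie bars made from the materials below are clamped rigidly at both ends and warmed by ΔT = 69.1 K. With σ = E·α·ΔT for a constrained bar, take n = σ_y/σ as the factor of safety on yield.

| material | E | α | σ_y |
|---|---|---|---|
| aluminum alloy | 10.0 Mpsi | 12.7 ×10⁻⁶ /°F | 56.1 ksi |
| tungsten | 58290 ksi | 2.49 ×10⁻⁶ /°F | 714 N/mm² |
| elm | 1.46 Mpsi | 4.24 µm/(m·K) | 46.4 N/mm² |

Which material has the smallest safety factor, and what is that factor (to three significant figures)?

In consistent units (E in GPa, α in ×10⁻⁶/K, σ_y in MPa):
  aluminum alloy: E = 68.95, α = 22.9, σ_y = 386.8 → σ = 109 MPa, n = 3.55
  tungsten: E = 401.9, α = 4.48, σ_y = 714.0 → σ = 124 MPa, n = 5.74
  elm: E = 10.07, α = 4.24, σ_y = 46.40 → σ = 2.95 MPa, n = 15.7
The minimum is aluminum alloy at n = 3.55.

aluminum alloy, n = 3.55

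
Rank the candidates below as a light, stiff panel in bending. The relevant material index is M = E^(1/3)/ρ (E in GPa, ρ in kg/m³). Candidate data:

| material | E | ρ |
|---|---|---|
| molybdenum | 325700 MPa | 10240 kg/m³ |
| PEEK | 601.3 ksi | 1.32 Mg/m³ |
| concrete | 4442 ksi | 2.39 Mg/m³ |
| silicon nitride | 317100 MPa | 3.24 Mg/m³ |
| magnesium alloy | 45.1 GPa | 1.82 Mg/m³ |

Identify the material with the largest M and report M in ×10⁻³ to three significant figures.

Normalizing units and computing the index:
  molybdenum: E = 325.7 GPa, ρ = 10240 kg/m³
  PEEK: E = 4.146 GPa, ρ = 1320 kg/m³
  concrete: E = 30.63 GPa, ρ = 2390 kg/m³
  silicon nitride: E = 317.1 GPa, ρ = 3240 kg/m³
  magnesium alloy: E = 45.10 GPa, ρ = 1820 kg/m³
  silicon nitride: M = 2.10×10⁻³
  magnesium alloy: M = 1.96×10⁻³
  concrete: M = 1.31×10⁻³
  PEEK: M = 1.22×10⁻³
  molybdenum: M = 0.672×10⁻³
Highest index: silicon nitride.

silicon nitride, M = 2.10×10⁻³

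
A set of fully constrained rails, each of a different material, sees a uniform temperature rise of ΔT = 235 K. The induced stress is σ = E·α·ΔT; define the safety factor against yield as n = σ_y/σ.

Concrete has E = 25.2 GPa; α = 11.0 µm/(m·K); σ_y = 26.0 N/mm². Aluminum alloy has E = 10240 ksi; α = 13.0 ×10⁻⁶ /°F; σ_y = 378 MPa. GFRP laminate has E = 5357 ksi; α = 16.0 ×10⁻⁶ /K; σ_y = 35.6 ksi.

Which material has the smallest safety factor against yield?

concrete

Converting E to GPa, α to ×10⁻⁶/K, σ_y to MPa, then σ and n for each:
  concrete: E = 25.20, α = 11.0, σ_y = 26.00 → σ = 65.1 MPa, n = 0.399
  aluminum alloy: E = 70.60, α = 23.4, σ_y = 378.0 → σ = 388 MPa, n = 0.974
  GFRP laminate: E = 36.94, α = 16.0, σ_y = 245.5 → σ = 139 MPa, n = 1.77
Concrete has the lowest safety factor, n = 0.399.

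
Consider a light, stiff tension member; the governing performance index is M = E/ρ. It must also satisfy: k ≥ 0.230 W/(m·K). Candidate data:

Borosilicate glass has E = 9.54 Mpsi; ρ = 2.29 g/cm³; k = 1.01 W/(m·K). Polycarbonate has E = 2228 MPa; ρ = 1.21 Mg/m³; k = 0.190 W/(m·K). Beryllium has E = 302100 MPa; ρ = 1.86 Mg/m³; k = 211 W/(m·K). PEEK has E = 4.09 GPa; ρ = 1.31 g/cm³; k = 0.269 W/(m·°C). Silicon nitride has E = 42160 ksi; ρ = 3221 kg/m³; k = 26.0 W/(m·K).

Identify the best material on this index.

Screen on constraints: k ≥ 0.230 W/(m·K). Survivors: borosilicate glass, beryllium, PEEK, silicon nitride.
Normalizing units and computing the index:
  borosilicate glass: E = 65.78 GPa, ρ = 2290 kg/m³
  beryllium: E = 302.1 GPa, ρ = 1860 kg/m³
  PEEK: E = 4.090 GPa, ρ = 1310 kg/m³
  silicon nitride: E = 290.7 GPa, ρ = 3221 kg/m³
  beryllium: M = 162 MN·m/kg
  silicon nitride: M = 90.2 MN·m/kg
  borosilicate glass: M = 28.7 MN·m/kg
  PEEK: M = 3.12 MN·m/kg
Highest index: beryllium.

beryllium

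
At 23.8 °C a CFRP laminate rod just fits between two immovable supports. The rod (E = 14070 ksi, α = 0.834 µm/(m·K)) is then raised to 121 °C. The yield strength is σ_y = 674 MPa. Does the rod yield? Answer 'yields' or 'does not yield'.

does not yield

E = 14070 ksi = 97.01 GPa.
ΔT = 97.20 K. Constrained thermal stress σ = E·α·ΔT = 97.01×10³ MPa × 0.834×10⁻⁶ × 97.20 = 7.86 MPa (compressive).
Compare to σ_y = 674 MPa: σ < σ_y, so it does not yield.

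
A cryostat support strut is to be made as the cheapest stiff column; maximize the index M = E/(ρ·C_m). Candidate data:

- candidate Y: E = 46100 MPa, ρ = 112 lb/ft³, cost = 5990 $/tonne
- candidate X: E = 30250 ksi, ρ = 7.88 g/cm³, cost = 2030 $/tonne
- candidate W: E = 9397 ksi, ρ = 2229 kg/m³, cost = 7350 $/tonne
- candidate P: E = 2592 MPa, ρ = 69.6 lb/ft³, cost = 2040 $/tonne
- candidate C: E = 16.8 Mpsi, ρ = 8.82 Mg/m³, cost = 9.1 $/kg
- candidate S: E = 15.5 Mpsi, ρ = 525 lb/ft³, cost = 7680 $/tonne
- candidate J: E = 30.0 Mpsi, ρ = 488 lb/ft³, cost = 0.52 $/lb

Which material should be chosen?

Convert each candidate to consistent units, then evaluate M:
  candidate Y: E = 46.10 GPa, ρ = 1794 kg/m³, cost = 5.990 $/kg
  candidate X: E = 208.6 GPa, ρ = 7880 kg/m³, cost = 2.030 $/kg
  candidate W: E = 64.79 GPa, ρ = 2229 kg/m³, cost = 7.350 $/kg
  candidate P: E = 2.592 GPa, ρ = 1115 kg/m³, cost = 2.040 $/kg
  candidate C: E = 115.8 GPa, ρ = 8820 kg/m³, cost = 9.100 $/kg
  candidate S: E = 106.9 GPa, ρ = 8410 kg/m³, cost = 7.680 $/kg
  candidate J: E = 206.8 GPa, ρ = 7817 kg/m³, cost = 1.146 $/kg
  candidate J: M = 23.1 MN·m per $
  candidate X: M = 13.0 MN·m per $
  candidate Y: M = 4.29 MN·m per $
  candidate W: M = 3.95 MN·m per $
  candidate S: M = 1.65 MN·m per $
  candidate C: M = 1.44 MN·m per $
  candidate P: M = 1.14 MN·m per $
Highest index: candidate J.

candidate J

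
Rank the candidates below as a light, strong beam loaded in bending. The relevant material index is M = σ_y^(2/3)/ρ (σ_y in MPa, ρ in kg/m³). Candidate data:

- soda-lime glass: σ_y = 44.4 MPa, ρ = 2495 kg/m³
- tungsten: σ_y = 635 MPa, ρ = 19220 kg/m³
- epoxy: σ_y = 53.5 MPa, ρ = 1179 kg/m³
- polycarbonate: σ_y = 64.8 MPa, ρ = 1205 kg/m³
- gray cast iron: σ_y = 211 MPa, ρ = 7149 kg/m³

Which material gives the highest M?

Per-candidate index values:
  polycarbonate: M = 13.4×10⁻³
  epoxy: M = 12.0×10⁻³
  soda-lime glass: M = 5.03×10⁻³
  gray cast iron: M = 4.96×10⁻³
  tungsten: M = 3.84×10⁻³
Highest index: polycarbonate.

polycarbonate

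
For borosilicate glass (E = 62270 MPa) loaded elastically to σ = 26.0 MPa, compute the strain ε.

E = 62270 MPa = 62.27 GPa = 62270 MPa.
ε = σ/E = 26.0 / 62270 = 4.18×10⁻⁴.

4.18×10⁻⁴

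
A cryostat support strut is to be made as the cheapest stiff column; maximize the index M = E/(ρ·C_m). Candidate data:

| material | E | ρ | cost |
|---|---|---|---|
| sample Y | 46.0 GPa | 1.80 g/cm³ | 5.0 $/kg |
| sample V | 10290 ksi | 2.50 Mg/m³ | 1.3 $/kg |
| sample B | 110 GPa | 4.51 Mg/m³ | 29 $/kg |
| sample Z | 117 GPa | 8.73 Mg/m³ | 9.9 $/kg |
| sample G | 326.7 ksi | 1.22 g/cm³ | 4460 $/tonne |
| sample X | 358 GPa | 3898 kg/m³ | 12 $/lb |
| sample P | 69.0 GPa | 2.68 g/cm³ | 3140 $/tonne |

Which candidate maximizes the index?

Putting every candidate on a common basis:
  sample Y: E = 46.00 GPa, ρ = 1800 kg/m³, cost = 5.000 $/kg
  sample V: E = 70.95 GPa, ρ = 2500 kg/m³, cost = 1.300 $/kg
  sample B: E = 110.0 GPa, ρ = 4510 kg/m³, cost = 29.00 $/kg
  sample Z: E = 117.0 GPa, ρ = 8730 kg/m³, cost = 9.900 $/kg
  sample G: E = 2.253 GPa, ρ = 1220 kg/m³, cost = 4.460 $/kg
  sample X: E = 358.0 GPa, ρ = 3898 kg/m³, cost = 26.46 $/kg
  sample P: E = 69.00 GPa, ρ = 2680 kg/m³, cost = 3.140 $/kg
  sample V: M = 21.8 MN·m per $
  sample P: M = 8.20 MN·m per $
  sample Y: M = 5.11 MN·m per $
  sample X: M = 3.47 MN·m per $
  sample Z: M = 1.35 MN·m per $
  sample B: M = 0.841 MN·m per $
  sample G: M = 0.414 MN·m per $
Highest index: sample V.

sample V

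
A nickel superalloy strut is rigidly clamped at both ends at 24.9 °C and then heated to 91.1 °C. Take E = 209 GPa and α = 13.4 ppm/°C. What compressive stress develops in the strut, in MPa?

ΔT = 66.20 K. Constrained thermal stress σ = E·α·ΔT = 209.0×10³ MPa × 13.4×10⁻⁶ × 66.20 = 185 MPa (compressive).

185 MPa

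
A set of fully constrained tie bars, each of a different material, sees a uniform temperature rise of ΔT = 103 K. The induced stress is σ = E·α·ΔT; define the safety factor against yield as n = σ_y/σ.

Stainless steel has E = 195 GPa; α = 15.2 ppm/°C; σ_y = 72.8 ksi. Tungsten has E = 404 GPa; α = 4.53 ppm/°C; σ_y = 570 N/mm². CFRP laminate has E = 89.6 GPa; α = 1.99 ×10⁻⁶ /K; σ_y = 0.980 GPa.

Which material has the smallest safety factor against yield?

With everything in SI (GPa, ×10⁻⁶/K, MPa):
  stainless steel: E = 195.0, α = 15.2, σ_y = 501.9 → σ = 305 MPa, n = 1.64
  tungsten: E = 404.0, α = 4.53, σ_y = 570.0 → σ = 189 MPa, n = 3.02
  CFRP laminate: E = 89.60, α = 1.99, σ_y = 980.0 → σ = 18.4 MPa, n = 53.4
Stainless steel has the lowest safety factor, n = 1.64.

stainless steel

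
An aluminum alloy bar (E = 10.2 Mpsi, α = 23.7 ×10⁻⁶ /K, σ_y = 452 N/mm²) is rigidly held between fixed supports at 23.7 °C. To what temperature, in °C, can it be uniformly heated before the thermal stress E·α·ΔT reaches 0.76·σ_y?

230 °C

E = 10.2 Mpsi = 70.33 GPa.
σ_y = 452 N/mm² = 452.0 MPa.
E·α·ΔT = 343.5 MPa ⇒ ΔT = 343.5 / (70.33×10³ × 23.7×10⁻⁶) = 206.1 K.
T = 23.7 + 206.1 = 229.8 °C.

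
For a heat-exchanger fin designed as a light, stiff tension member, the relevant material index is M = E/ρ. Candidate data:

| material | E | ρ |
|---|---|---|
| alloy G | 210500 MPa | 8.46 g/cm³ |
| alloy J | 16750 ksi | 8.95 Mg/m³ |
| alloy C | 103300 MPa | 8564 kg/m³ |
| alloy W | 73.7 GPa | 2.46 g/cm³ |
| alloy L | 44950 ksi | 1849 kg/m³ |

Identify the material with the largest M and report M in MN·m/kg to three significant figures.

alloy L, M = 168 MN·m/kg

In SI units:
  alloy G: E = 210.5 GPa, ρ = 8460 kg/m³
  alloy J: E = 115.5 GPa, ρ = 8950 kg/m³
  alloy C: E = 103.3 GPa, ρ = 8564 kg/m³
  alloy W: E = 73.70 GPa, ρ = 2460 kg/m³
  alloy L: E = 309.9 GPa, ρ = 1849 kg/m³
  alloy L: M = 168 MN·m/kg
  alloy W: M = 30.0 MN·m/kg
  alloy G: M = 24.9 MN·m/kg
  alloy J: M = 12.9 MN·m/kg
  alloy C: M = 12.1 MN·m/kg
Alloy L ranks first.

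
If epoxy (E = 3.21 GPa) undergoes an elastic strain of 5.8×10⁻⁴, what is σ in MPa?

1.86 MPa

σ = E·ε = 3210 MPa × 5.8×10⁻⁴ = 1.86 MPa.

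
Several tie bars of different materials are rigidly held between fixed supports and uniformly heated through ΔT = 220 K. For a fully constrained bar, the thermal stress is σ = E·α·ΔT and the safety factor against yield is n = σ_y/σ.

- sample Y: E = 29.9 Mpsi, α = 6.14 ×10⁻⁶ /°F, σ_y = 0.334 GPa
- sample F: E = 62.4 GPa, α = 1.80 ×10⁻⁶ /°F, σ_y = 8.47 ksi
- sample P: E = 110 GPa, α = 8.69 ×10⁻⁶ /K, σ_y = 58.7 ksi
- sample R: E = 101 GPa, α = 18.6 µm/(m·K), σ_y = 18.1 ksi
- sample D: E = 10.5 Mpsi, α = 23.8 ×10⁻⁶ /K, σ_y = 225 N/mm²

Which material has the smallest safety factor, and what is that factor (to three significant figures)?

Converting E to GPa, α to ×10⁻⁶/K, σ_y to MPa, then σ and n for each:
  sample Y: E = 206.2, α = 11.1, σ_y = 334.0 → σ = 501 MPa, n = 0.666
  sample F: E = 62.40, α = 3.24, σ_y = 58.40 → σ = 44.5 MPa, n = 1.31
  sample P: E = 110.0, α = 8.69, σ_y = 404.7 → σ = 210 MPa, n = 1.92
  sample R: E = 101.0, α = 18.6, σ_y = 124.8 → σ = 413 MPa, n = 0.302
  sample D: E = 72.39, α = 23.8, σ_y = 225.0 → σ = 379 MPa, n = 0.594
The minimum is sample R at n = 0.302.

sample R, n = 0.302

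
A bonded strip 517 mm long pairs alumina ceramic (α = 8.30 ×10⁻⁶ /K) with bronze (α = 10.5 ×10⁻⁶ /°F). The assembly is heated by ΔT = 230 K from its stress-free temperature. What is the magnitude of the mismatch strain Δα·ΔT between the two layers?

bronze: α = 10.5×10⁻⁶/°F × 9/5 = 18.9×10⁻⁶/K.
Δα = |8.30 − 18.9|×10⁻⁶/K = 10.6×10⁻⁶/K.
Mismatch strain = Δα·ΔT = 10.6×10⁻⁶ × 230.0 = 2.44×10⁻³.

2.44×10⁻³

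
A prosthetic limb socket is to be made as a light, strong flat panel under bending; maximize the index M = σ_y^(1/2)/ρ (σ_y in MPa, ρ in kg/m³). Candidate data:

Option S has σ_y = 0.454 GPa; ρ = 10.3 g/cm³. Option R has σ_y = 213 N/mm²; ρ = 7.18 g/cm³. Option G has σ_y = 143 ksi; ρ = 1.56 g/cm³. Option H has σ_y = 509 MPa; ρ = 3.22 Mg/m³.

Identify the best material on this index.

In SI units:
  option S: σ_y = 454.0 MPa, ρ = 10300 kg/m³
  option R: σ_y = 213.0 MPa, ρ = 7180 kg/m³
  option G: σ_y = 986.0 MPa, ρ = 1560 kg/m³
  option H: σ_y = 509.0 MPa, ρ = 3220 kg/m³
  option G: M = 20.1×10⁻³
  option H: M = 7.01×10⁻³
  option S: M = 2.07×10⁻³
  option R: M = 2.03×10⁻³
Option G ranks first.

option G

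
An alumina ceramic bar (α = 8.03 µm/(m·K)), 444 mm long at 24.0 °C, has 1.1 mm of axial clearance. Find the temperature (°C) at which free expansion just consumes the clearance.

α·L₀·ΔT = 1.1 mm ⇒ ΔT = 1.1 / (8.03×10⁻⁶ × 444.0) = 308.5 K.
T = 24.0 + 308.5 = 332.5 °C.

333 °C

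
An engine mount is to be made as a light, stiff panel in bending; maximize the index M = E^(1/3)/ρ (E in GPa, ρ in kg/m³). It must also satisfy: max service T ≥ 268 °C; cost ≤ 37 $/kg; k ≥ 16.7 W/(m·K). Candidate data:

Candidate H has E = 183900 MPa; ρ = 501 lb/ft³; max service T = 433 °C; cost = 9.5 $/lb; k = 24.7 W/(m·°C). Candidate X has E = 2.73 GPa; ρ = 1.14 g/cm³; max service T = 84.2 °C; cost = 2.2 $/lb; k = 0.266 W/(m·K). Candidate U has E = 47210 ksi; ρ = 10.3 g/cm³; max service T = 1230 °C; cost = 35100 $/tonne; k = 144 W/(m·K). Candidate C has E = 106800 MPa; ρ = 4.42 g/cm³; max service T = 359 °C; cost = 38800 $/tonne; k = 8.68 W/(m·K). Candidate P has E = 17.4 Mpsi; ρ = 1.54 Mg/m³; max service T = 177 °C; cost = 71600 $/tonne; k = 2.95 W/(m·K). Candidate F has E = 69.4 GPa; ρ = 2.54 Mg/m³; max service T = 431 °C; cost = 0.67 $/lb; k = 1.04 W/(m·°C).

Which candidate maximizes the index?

Screen on constraints: max service T ≥ 268 °C; cost ≤ 37 $/kg; k ≥ 16.7 W/(m·K). Survivors: candidate H, candidate U.
In SI units:
  candidate H: E = 183.9 GPa, ρ = 8025 kg/m³
  candidate U: E = 325.5 GPa, ρ = 10300 kg/m³
  candidate H: M = 0.709×10⁻³
  candidate U: M = 0.668×10⁻³
Candidate H has the largest M.

candidate H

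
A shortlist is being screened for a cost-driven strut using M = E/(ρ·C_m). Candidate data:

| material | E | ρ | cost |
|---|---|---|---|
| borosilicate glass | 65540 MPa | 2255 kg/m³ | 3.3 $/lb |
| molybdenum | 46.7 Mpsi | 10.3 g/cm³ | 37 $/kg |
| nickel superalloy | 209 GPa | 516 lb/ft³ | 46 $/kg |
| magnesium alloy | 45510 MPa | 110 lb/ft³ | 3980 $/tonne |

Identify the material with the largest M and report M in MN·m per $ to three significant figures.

Convert each candidate to consistent units, then evaluate M:
  borosilicate glass: E = 65.54 GPa, ρ = 2255 kg/m³, cost = 7.275 $/kg
  molybdenum: E = 322.0 GPa, ρ = 10300 kg/m³, cost = 37.00 $/kg
  nickel superalloy: E = 209.0 GPa, ρ = 8266 kg/m³, cost = 46.00 $/kg
  magnesium alloy: E = 45.51 GPa, ρ = 1762 kg/m³, cost = 3.980 $/kg
  magnesium alloy: M = 6.49 MN·m per $
  borosilicate glass: M = 4.00 MN·m per $
  molybdenum: M = 0.845 MN·m per $
  nickel superalloy: M = 0.550 MN·m per $
Magnesium alloy has the largest M.

magnesium alloy, M = 6.49 MN·m per $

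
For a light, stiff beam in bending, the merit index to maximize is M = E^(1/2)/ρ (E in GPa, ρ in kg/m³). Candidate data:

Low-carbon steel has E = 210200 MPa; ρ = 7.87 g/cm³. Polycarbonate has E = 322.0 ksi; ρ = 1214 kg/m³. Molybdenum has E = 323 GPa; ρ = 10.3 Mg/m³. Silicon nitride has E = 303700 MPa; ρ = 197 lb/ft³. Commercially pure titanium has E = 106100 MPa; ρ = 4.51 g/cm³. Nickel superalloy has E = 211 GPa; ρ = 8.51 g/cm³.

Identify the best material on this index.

Convert each candidate to consistent units, then evaluate M:
  low-carbon steel: E = 210.2 GPa, ρ = 7870 kg/m³
  polycarbonate: E = 2.220 GPa, ρ = 1214 kg/m³
  molybdenum: E = 323.0 GPa, ρ = 10300 kg/m³
  silicon nitride: E = 303.7 GPa, ρ = 3156 kg/m³
  commercially pure titanium: E = 106.1 GPa, ρ = 4510 kg/m³
  nickel superalloy: E = 211.0 GPa, ρ = 8510 kg/m³
  silicon nitride: M = 5.52×10⁻³
  commercially pure titanium: M = 2.28×10⁻³
  low-carbon steel: M = 1.84×10⁻³
  molybdenum: M = 1.74×10⁻³
  nickel superalloy: M = 1.71×10⁻³
  polycarbonate: M = 1.23×10⁻³
The maximum is for silicon nitride.

silicon nitride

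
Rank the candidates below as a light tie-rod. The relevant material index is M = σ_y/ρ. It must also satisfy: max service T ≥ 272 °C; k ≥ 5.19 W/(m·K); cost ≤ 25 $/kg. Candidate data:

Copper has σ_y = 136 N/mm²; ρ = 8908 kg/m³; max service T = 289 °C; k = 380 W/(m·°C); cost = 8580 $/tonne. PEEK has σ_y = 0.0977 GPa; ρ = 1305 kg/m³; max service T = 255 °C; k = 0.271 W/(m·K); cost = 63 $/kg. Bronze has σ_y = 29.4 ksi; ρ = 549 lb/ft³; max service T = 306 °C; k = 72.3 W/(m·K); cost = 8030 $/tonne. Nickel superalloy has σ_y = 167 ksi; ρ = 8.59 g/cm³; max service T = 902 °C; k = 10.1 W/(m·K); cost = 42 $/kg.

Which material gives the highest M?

Screen on constraints: max service T ≥ 272 °C; k ≥ 5.19 W/(m·K); cost ≤ 25 $/kg. Survivors: copper, bronze.
After converting to SI:
  copper: σ_y = 136.0 MPa, ρ = 8908 kg/m³
  bronze: σ_y = 202.7 MPa, ρ = 8794 kg/m³
  bronze: M = 23.1 kN·m/kg
  copper: M = 15.3 kN·m/kg
Bronze ranks first.

bronze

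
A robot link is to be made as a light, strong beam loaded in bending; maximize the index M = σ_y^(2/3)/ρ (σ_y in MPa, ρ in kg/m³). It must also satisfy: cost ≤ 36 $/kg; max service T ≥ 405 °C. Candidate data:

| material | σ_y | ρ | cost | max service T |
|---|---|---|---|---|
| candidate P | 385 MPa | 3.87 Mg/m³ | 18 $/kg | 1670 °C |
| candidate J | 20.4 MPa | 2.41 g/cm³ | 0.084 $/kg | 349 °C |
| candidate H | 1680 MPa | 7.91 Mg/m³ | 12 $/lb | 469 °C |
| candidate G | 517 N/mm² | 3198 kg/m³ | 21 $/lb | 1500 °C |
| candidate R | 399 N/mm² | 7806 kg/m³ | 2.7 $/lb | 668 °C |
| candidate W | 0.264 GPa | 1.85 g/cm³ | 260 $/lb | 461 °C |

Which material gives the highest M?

candidate H

Screen on constraints: cost ≤ 36 $/kg; max service T ≥ 405 °C. Survivors: candidate P, candidate H, candidate R.
Convert each candidate to consistent units, then evaluate M:
  candidate P: σ_y = 385.0 MPa, ρ = 3870 kg/m³
  candidate H: σ_y = 1680 MPa, ρ = 7910 kg/m³
  candidate R: σ_y = 399.0 MPa, ρ = 7806 kg/m³
  candidate H: M = 17.9×10⁻³
  candidate P: M = 13.7×10⁻³
  candidate R: M = 6.94×10⁻³
Candidate H has the largest M.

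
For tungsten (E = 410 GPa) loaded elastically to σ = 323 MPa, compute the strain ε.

ε = σ/E = 323 / 410000 = 7.88×10⁻⁴.

7.88×10⁻⁴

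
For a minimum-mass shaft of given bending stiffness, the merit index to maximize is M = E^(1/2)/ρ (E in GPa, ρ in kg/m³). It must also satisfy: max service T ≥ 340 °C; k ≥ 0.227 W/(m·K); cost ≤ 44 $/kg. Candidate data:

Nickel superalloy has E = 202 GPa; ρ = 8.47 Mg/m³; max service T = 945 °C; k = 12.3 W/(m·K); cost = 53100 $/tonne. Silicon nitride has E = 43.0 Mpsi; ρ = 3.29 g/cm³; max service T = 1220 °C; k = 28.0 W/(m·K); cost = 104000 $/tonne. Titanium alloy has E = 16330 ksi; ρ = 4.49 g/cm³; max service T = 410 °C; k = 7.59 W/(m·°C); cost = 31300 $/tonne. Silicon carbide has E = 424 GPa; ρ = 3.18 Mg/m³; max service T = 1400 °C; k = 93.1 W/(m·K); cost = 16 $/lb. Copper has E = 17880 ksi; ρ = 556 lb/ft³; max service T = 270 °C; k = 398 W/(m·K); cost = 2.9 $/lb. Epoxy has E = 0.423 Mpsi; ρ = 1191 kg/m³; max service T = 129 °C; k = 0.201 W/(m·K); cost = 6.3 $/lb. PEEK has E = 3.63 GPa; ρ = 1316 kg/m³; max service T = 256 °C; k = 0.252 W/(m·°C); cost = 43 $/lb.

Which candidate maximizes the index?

silicon carbide

Screen on constraints: max service T ≥ 340 °C; k ≥ 0.227 W/(m·K); cost ≤ 44 $/kg. Survivors: titanium alloy, silicon carbide.
In SI units:
  titanium alloy: E = 112.6 GPa, ρ = 4490 kg/m³
  silicon carbide: E = 424.0 GPa, ρ = 3180 kg/m³
  silicon carbide: M = 6.48×10⁻³
  titanium alloy: M = 2.36×10⁻³
The maximum is for silicon carbide.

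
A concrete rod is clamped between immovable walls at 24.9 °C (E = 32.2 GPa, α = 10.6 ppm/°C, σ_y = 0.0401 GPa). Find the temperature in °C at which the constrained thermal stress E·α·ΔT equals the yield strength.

σ_y = 0.0401 GPa = 40.10 MPa.
E·α·ΔT = 40.10 MPa ⇒ ΔT = 40.10 / (32.20×10³ × 10.6×10⁻⁶) = 117.5 K.
T = 24.9 + 117.5 = 142.4 °C.

142 °C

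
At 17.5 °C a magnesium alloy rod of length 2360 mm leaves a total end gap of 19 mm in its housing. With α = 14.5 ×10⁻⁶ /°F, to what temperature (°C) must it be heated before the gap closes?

326 °C

α = 14.5×10⁻⁶/°F × 9/5 = 26.1×10⁻⁶/K.
α·L₀·ΔT = 19.0 mm ⇒ ΔT = 19.0 / (26.1×10⁻⁶ × 2360.0) = 308.5 K.
T = 17.5 + 308.5 = 326.0 °C.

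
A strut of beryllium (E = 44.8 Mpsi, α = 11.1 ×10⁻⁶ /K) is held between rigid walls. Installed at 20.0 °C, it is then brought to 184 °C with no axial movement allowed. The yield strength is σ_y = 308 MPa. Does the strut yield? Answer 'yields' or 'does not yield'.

yields

E = 44.8 Mpsi = 308.9 GPa.
ΔT = 164.0 K. Constrained thermal stress σ = E·α·ΔT = 308.9×10³ MPa × 11.1×10⁻⁶ × 164.0 = 562 MPa (compressive).
Compare to σ_y = 308 MPa: σ ≥ σ_y, so it yields.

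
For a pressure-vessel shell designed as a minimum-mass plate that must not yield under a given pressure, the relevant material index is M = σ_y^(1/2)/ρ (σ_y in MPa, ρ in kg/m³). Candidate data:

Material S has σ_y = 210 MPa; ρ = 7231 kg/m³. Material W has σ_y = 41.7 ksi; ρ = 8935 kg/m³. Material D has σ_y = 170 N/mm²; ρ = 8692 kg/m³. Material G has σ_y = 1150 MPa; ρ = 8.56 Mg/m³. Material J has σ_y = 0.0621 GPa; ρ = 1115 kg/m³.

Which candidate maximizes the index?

material J

After converting to SI:
  material S: σ_y = 210.0 MPa, ρ = 7231 kg/m³
  material W: σ_y = 287.5 MPa, ρ = 8935 kg/m³
  material D: σ_y = 170.0 MPa, ρ = 8692 kg/m³
  material G: σ_y = 1150 MPa, ρ = 8560 kg/m³
  material J: σ_y = 62.10 MPa, ρ = 1115 kg/m³
  material J: M = 7.07×10⁻³
  material G: M = 3.96×10⁻³
  material S: M = 2.00×10⁻³
  material W: M = 1.90×10⁻³
  material D: M = 1.50×10⁻³
Highest index: material J.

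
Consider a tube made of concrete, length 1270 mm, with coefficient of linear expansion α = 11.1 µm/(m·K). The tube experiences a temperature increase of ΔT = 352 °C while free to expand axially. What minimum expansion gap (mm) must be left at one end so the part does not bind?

ΔL = α·L₀·ΔT = 11.1×10⁻⁶ × 1270 mm × 352.0 K = 4.96 mm.

4.96 mm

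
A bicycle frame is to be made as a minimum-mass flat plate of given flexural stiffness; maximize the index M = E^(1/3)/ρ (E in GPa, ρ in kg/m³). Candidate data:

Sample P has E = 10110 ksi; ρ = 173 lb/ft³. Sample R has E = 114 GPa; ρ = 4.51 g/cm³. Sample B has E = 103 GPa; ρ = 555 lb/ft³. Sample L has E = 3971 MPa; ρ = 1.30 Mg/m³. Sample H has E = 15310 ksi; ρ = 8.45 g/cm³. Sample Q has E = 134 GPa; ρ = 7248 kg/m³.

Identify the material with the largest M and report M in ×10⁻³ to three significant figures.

sample P, M = 1.49×10⁻³

In SI units:
  sample P: E = 69.71 GPa, ρ = 2771 kg/m³
  sample R: E = 114.0 GPa, ρ = 4510 kg/m³
  sample B: E = 103.0 GPa, ρ = 8890 kg/m³
  sample L: E = 3.971 GPa, ρ = 1300 kg/m³
  sample H: E = 105.6 GPa, ρ = 8450 kg/m³
  sample Q: E = 134.0 GPa, ρ = 7248 kg/m³
  sample P: M = 1.49×10⁻³
  sample L: M = 1.22×10⁻³
  sample R: M = 1.08×10⁻³
  sample Q: M = 0.706×10⁻³
  sample H: M = 0.559×10⁻³
  sample B: M = 0.527×10⁻³
The maximum is for sample P.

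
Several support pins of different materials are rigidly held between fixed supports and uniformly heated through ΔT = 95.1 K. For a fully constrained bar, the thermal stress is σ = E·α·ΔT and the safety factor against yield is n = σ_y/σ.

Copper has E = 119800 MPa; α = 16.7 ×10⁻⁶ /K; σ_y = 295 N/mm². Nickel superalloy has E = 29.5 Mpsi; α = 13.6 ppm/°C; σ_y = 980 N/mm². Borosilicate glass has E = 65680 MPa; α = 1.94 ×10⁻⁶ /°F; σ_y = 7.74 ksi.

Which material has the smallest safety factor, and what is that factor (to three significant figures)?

Per material, after unit conversion:
  copper: E = 119.8, α = 16.7, σ_y = 295.0 → σ = 190 MPa, n = 1.55
  nickel superalloy: E = 203.4, α = 13.6, σ_y = 980.0 → σ = 263 MPa, n = 3.73
  borosilicate glass: E = 65.68, α = 3.49, σ_y = 53.37 → σ = 21.8 MPa, n = 2.45
The minimum is copper at n = 1.55.

copper, n = 1.55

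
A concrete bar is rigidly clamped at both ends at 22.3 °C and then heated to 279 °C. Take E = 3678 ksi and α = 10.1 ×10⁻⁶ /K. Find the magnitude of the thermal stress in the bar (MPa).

65.7 MPa

E = 3678 ksi = 25.36 GPa.
ΔT = 256.7 K. Constrained thermal stress σ = E·α·ΔT = 25.36×10³ MPa × 10.1×10⁻⁶ × 256.7 = 65.7 MPa (compressive).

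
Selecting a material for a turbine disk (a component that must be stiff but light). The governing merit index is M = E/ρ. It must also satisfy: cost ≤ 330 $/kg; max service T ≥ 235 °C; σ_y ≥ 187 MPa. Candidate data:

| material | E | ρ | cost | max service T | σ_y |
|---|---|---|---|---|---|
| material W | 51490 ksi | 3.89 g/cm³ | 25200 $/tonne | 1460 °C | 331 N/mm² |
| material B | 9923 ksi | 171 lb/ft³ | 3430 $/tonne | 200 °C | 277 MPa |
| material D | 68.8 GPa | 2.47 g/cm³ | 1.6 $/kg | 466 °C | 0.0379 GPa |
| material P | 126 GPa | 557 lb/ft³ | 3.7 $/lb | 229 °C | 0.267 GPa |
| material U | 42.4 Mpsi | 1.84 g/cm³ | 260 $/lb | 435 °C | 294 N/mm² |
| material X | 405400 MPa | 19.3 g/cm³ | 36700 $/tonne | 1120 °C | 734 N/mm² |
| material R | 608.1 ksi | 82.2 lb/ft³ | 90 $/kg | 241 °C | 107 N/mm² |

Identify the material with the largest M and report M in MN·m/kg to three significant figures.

Screen on constraints: cost ≤ 330 $/kg; max service T ≥ 235 °C; σ_y ≥ 187 MPa. Survivors: material W, material X.
After converting to SI:
  material W: E = 355.0 GPa, ρ = 3890 kg/m³
  material X: E = 405.4 GPa, ρ = 19300 kg/m³
  material W: M = 91.3 MN·m/kg
  material X: M = 21.0 MN·m/kg
The maximum is for material W.

material W, M = 91.3 MN·m/kg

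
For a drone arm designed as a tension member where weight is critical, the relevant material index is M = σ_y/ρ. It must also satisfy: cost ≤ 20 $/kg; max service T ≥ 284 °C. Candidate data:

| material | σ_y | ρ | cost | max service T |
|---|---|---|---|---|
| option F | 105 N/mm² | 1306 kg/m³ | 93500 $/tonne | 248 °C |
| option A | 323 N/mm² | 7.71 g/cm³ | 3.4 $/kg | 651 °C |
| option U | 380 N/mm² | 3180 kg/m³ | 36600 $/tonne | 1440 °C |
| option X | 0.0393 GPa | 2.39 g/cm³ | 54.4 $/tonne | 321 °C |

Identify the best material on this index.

option A

Screen on constraints: cost ≤ 20 $/kg; max service T ≥ 284 °C. Survivors: option A, option X.
Convert each candidate to consistent units, then evaluate M:
  option A: σ_y = 323.0 MPa, ρ = 7710 kg/m³
  option X: σ_y = 39.30 MPa, ρ = 2390 kg/m³
  option A: M = 41.9 kN·m/kg
  option X: M = 16.4 kN·m/kg
Highest index: option A.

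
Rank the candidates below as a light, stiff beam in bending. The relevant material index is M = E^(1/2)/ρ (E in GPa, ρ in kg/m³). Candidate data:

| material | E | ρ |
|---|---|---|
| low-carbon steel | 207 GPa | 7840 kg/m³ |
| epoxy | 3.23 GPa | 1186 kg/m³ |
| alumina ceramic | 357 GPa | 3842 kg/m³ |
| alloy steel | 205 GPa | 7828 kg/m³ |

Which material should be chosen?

alumina ceramic

Evaluate M for each candidate:
  alumina ceramic: M = 4.92×10⁻³
  low-carbon steel: M = 1.84×10⁻³
  alloy steel: M = 1.83×10⁻³
  epoxy: M = 1.52×10⁻³
Alumina ceramic has the largest M.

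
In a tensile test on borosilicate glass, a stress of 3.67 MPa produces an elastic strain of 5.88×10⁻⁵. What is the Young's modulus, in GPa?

E = σ/ε = 3.67 MPa / 5.88×10⁻⁵ = 62410 MPa = 62.4 GPa.

62.4 GPa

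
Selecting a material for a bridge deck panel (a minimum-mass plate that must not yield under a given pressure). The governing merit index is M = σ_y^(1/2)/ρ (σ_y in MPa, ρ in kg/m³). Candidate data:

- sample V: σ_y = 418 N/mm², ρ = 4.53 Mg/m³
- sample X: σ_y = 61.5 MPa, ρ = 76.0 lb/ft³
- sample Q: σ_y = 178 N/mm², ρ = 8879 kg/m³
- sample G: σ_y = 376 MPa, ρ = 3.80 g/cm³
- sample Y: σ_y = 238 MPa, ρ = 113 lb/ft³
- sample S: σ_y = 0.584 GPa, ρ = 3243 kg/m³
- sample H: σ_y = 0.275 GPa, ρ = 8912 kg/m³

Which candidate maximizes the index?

Convert each candidate to consistent units, then evaluate M:
  sample V: σ_y = 418.0 MPa, ρ = 4530 kg/m³
  sample X: σ_y = 61.50 MPa, ρ = 1217 kg/m³
  sample Q: σ_y = 178.0 MPa, ρ = 8879 kg/m³
  sample G: σ_y = 376.0 MPa, ρ = 3800 kg/m³
  sample Y: σ_y = 238.0 MPa, ρ = 1810 kg/m³
  sample S: σ_y = 584.0 MPa, ρ = 3243 kg/m³
  sample H: σ_y = 275.0 MPa, ρ = 8912 kg/m³
  sample Y: M = 8.52×10⁻³
  sample S: M = 7.45×10⁻³
  sample X: M = 6.44×10⁻³
  sample G: M = 5.10×10⁻³
  sample V: M = 4.51×10⁻³
  sample H: M = 1.86×10⁻³
  sample Q: M = 1.50×10⁻³
Sample Y has the largest M.

sample Y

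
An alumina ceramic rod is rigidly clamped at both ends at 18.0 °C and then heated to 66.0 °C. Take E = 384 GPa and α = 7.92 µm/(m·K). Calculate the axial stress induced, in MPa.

ΔT = 48.00 K. Constrained thermal stress σ = E·α·ΔT = 384.0×10³ MPa × 7.92×10⁻⁶ × 48.00 = 146 MPa (compressive).

146 MPa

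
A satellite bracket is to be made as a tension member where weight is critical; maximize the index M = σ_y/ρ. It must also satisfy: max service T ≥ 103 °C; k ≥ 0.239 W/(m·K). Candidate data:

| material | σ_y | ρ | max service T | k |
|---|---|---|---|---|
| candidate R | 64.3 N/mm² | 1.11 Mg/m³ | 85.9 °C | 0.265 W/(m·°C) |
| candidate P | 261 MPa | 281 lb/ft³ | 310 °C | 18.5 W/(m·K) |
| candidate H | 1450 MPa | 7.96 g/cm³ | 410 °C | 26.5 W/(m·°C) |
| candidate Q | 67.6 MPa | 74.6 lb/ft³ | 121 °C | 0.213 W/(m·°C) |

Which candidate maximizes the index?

Screen on constraints: max service T ≥ 103 °C; k ≥ 0.239 W/(m·K). Survivors: candidate P, candidate H.
After converting to SI:
  candidate P: σ_y = 261.0 MPa, ρ = 4501 kg/m³
  candidate H: σ_y = 1450 MPa, ρ = 7960 kg/m³
  candidate H: M = 182 kN·m/kg
  candidate P: M = 58.0 kN·m/kg
Candidate H has the largest M.

candidate H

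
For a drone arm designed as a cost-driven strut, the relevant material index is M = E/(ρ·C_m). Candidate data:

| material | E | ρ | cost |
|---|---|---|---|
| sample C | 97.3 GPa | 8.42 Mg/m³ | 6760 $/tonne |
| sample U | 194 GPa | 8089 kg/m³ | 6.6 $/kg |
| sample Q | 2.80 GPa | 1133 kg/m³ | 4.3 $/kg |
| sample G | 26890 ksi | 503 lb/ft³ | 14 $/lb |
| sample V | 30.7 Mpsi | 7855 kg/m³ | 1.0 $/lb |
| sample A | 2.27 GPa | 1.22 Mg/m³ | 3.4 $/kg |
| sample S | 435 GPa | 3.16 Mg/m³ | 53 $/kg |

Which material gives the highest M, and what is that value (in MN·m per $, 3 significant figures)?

sample V, M = 12.2 MN·m per $

Putting every candidate on a common basis:
  sample C: E = 97.30 GPa, ρ = 8420 kg/m³, cost = 6.760 $/kg
  sample U: E = 194.0 GPa, ρ = 8089 kg/m³, cost = 6.600 $/kg
  sample Q: E = 2.800 GPa, ρ = 1133 kg/m³, cost = 4.300 $/kg
  sample G: E = 185.4 GPa, ρ = 8057 kg/m³, cost = 30.86 $/kg
  sample V: E = 211.7 GPa, ρ = 7855 kg/m³, cost = 2.205 $/kg
  sample A: E = 2.270 GPa, ρ = 1220 kg/m³, cost = 3.400 $/kg
  sample S: E = 435.0 GPa, ρ = 3160 kg/m³, cost = 53.00 $/kg
  sample V: M = 12.2 MN·m per $
  sample U: M = 3.63 MN·m per $
  sample S: M = 2.60 MN·m per $
  sample C: M = 1.71 MN·m per $
  sample G: M = 0.746 MN·m per $
  sample Q: M = 0.575 MN·m per $
  sample A: M = 0.547 MN·m per $
Sample V has the largest M.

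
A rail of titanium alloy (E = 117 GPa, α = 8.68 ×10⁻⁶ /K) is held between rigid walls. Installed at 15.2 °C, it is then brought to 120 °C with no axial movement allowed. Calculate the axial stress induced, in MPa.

ΔT = 104.8 K. Constrained thermal stress σ = E·α·ΔT = 117.0×10³ MPa × 8.68×10⁻⁶ × 104.8 = 106 MPa (compressive).

106 MPa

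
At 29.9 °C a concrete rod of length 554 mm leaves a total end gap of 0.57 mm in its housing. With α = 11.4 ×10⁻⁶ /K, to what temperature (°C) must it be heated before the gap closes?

α·L₀·ΔT = 0.57 mm ⇒ ΔT = 0.57 / (11.4×10⁻⁶ × 554.0) = 90.25 K.
T = 29.9 + 90.25 = 120.2 °C.

120 °C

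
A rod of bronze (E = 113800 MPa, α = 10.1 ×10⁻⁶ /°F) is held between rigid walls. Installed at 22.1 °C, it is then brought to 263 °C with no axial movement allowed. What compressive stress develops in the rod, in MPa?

498 MPa

E = 113800 MPa = 113.8 GPa.
α = 10.1×10⁻⁶/°F × 9/5 = 18.2×10⁻⁶/K.
ΔT = 240.9 K. Constrained thermal stress σ = E·α·ΔT = 113.8×10³ MPa × 18.2×10⁻⁶ × 240.9 = 498 MPa (compressive).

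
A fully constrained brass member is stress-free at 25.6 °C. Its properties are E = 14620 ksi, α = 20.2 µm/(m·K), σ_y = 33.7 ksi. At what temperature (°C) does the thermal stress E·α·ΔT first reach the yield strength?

E = 14620 ksi = 100.8 GPa.
σ_y = 33.7 ksi = 232.4 MPa.
E·α·ΔT = 232.4 MPa ⇒ ΔT = 232.4 / (100.8×10³ × 20.2×10⁻⁶) = 114.1 K.
T = 25.6 + 114.1 = 139.7 °C.

140 °C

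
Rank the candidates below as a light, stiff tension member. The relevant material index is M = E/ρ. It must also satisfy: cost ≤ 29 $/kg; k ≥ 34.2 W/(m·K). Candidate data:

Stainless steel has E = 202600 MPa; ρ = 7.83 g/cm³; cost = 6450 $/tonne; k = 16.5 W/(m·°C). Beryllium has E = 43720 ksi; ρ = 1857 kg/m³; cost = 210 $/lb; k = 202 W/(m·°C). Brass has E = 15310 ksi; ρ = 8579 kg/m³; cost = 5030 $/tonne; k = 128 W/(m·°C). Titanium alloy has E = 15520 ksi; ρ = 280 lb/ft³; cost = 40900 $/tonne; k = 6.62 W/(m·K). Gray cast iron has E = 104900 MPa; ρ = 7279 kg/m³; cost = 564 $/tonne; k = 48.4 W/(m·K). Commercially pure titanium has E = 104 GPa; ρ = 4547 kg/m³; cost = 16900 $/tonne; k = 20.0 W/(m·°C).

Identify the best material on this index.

gray cast iron

Screen on constraints: cost ≤ 29 $/kg; k ≥ 34.2 W/(m·K). Survivors: brass, gray cast iron.
After converting to SI:
  brass: E = 105.6 GPa, ρ = 8579 kg/m³
  gray cast iron: E = 104.9 GPa, ρ = 7279 kg/m³
  gray cast iron: M = 14.4 MN·m/kg
  brass: M = 12.3 MN·m/kg
Gray cast iron has the largest M.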